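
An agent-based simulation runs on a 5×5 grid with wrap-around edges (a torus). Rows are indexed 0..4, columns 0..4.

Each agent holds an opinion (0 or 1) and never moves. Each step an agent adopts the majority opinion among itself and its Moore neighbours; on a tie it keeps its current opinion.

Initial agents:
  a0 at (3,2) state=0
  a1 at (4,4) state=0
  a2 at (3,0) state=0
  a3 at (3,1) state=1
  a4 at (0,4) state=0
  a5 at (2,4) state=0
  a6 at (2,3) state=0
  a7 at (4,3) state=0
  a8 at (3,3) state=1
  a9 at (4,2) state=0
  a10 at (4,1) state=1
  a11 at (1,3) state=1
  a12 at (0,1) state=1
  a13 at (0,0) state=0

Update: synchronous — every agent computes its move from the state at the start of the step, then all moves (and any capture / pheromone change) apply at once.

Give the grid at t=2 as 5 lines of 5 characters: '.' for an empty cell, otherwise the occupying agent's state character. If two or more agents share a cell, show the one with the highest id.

01..0
...0.
...00
0000.
.0000

t=1: a0@(3,2):0 a1@(4,4):0 a2@(3,0):0 a3@(3,1):0 a4@(0,4):0 a5@(2,4):0 a6@(2,3):0 a7@(4,3):0 a8@(3,3):0 a9@(4,2):1 a10@(4,1):0 a11@(1,3):0 a12@(0,1):1 a13@(0,0):0
t=2: a0@(3,2):0 a1@(4,4):0 a2@(3,0):0 a3@(3,1):0 a4@(0,4):0 a5@(2,4):0 a6@(2,3):0 a7@(4,3):0 a8@(3,3):0 a9@(4,2):0 a10@(4,1):0 a11@(1,3):0 a12@(0,1):1 a13@(0,0):0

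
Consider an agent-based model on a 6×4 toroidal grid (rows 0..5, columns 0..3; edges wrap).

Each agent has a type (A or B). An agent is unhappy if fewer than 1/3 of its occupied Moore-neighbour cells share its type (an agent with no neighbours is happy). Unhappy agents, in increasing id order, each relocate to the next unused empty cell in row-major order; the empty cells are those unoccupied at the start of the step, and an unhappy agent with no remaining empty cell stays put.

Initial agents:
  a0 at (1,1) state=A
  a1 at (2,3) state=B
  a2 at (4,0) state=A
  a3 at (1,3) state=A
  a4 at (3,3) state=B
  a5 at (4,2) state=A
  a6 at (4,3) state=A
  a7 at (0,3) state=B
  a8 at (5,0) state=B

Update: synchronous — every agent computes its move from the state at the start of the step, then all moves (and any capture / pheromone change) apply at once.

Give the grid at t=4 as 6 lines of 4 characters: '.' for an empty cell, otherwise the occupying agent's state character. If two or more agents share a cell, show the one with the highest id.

.BAB
.A..
...B
....
A.AA
B...

t=1: a0@(1,1):A a1@(2,3):B a2@(4,0):A a3@(0,0):A a4@(0,1):B a5@(4,2):A a6@(4,3):A a7@(0,3):B a8@(5,0):B
t=2: a0@(1,1):A a1@(2,3):B a2@(4,0):A a3@(0,2):A a4@(0,1):B a5@(4,2):A a6@(4,3):A a7@(0,3):B a8@(5,0):B
t=3: (unchanged — steady state)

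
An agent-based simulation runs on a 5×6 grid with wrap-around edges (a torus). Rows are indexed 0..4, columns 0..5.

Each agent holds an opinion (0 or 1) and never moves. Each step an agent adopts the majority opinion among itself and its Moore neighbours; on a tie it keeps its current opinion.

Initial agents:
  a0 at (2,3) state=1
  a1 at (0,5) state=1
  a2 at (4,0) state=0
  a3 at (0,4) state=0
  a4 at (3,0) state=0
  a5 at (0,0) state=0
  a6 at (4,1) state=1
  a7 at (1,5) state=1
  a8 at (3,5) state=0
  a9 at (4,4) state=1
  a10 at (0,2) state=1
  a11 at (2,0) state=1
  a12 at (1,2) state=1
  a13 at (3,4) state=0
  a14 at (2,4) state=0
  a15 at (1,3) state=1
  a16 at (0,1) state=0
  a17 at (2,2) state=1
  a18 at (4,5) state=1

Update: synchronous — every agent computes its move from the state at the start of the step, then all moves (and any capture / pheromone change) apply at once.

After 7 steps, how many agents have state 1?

10

t=1: a0@(2,3):1 a1@(0,5):1 a2@(4,0):0 a3@(0,4):1 a4@(3,0):0 a5@(0,0):1 a6@(4,1):0 a7@(1,5):1 a8@(3,5):0 a9@(4,4):1 a10@(0,2):1 a11@(2,0):1 a12@(1,2):1 a13@(3,4):0 a14@(2,4):0 a15@(1,3):1 a16@(0,1):0 a17@(2,2):1 a18@(4,5):0
t=2: a0@(2,3):1 a1@(0,5):1 a2@(4,0):0 a3@(0,4):1 a4@(3,0):0 a5@(0,0):0 a6@(4,1):0 a7@(1,5):1 a8@(3,5):0 a9@(4,4):1 a10@(0,2):1 a11@(2,0):1 a12@(1,2):1 a13@(3,4):0 a14@(2,4):0 a15@(1,3):1 a16@(0,1):0 a17@(2,2):1 a18@(4,5):0
t=3: (unchanged — steady state)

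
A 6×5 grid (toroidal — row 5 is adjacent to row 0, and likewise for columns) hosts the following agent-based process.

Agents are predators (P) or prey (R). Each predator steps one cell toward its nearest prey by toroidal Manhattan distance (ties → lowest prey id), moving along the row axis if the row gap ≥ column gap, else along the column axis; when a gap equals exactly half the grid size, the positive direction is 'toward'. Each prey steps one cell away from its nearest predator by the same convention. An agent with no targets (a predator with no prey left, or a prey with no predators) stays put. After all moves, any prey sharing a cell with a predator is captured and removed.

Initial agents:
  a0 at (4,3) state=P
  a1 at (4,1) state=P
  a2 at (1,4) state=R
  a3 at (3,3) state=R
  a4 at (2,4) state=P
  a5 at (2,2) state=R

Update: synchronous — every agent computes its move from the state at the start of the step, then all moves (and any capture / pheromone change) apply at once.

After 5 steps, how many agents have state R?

3

t=1: a0@(3,3):P a1@(4,2):P a2@(0,4):R a3@(2,3):R a4@(1,4):P a5@(2,1):R
t=2: a0@(2,3):P a1@(3,2):P a2@(5,4):R a3@(1,3):R a4@(0,4):P a5@(2,0):R
t=3: a0@(1,3):P a1@(2,2):P a2@(4,4):R a3@(0,3):R a4@(5,4):P a5@(2,1):R
t=4: a0@(0,3):P a1@(2,1):P a2@(3,4):R a3@(5,3):R a4@(4,4):P a5@(2,0):R
t=5: a0@(5,3):P a1@(2,0):P a2@(2,4):R a3@(4,3):R a4@(3,4):P a5@(2,4):R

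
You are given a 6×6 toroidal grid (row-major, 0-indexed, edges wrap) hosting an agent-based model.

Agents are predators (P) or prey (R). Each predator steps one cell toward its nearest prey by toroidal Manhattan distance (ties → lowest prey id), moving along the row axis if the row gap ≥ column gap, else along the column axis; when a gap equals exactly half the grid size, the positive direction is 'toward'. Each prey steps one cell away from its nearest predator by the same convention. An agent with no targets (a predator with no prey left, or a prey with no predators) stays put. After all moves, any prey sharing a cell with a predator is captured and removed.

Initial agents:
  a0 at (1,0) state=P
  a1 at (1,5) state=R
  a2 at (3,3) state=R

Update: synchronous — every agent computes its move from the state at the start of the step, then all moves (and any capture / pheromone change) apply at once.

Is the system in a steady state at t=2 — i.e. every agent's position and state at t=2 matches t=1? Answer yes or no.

t=1: a0@(1,5):P a1@(1,4):R a2@(3,2):R
t=2: a0@(1,4):P a1@(1,3):R a2@(3,1):R

no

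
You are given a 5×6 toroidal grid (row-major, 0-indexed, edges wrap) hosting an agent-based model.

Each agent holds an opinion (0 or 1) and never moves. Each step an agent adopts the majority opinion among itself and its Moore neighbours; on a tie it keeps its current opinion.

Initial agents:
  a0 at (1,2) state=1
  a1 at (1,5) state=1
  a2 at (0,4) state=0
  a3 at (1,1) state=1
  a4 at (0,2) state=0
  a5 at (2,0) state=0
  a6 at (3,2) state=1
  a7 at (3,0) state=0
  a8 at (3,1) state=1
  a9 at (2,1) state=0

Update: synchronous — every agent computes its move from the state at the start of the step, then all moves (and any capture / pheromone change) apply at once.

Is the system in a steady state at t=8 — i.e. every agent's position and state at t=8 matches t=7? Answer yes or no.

yes

t=1: a0@(1,2):1 a1@(1,5):0 a2@(0,4):0 a3@(1,1):0 a4@(0,2):1 a5@(2,0):0 a6@(3,2):1 a7@(3,0):0 a8@(3,1):0 a9@(2,1):1
t=2: a0@(1,2):1 a1@(1,5):0 a2@(0,4):0 a3@(1,1):1 a4@(0,2):1 a5@(2,0):0 a6@(3,2):1 a7@(3,0):0 a8@(3,1):0 a9@(2,1):0
t=3: a0@(1,2):1 a1@(1,5):0 a2@(0,4):0 a3@(1,1):1 a4@(0,2):1 a5@(2,0):0 a6@(3,2):0 a7@(3,0):0 a8@(3,1):0 a9@(2,1):0
t=4: (unchanged — steady state)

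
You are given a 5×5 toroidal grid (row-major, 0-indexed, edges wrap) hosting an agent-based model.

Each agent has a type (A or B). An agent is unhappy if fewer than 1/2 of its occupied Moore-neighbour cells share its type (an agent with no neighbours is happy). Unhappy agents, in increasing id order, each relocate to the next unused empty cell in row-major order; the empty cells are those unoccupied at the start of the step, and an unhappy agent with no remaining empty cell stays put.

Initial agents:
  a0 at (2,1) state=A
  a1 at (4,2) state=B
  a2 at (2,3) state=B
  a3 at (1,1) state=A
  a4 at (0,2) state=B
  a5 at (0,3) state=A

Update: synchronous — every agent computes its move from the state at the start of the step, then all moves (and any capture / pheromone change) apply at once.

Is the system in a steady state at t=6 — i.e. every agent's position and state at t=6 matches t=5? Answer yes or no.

yes

t=1: a0@(2,1):A a1@(4,2):B a2@(2,3):B a3@(1,1):A a4@(0,0):B a5@(0,1):A
t=2: a0@(2,1):A a1@(0,2):B a2@(2,3):B a3@(1,1):A a4@(0,3):B a5@(0,4):A
t=3: a0@(2,1):A a1@(0,2):B a2@(2,3):B a3@(1,1):A a4@(0,3):B a5@(0,0):A
t=4: (unchanged — steady state)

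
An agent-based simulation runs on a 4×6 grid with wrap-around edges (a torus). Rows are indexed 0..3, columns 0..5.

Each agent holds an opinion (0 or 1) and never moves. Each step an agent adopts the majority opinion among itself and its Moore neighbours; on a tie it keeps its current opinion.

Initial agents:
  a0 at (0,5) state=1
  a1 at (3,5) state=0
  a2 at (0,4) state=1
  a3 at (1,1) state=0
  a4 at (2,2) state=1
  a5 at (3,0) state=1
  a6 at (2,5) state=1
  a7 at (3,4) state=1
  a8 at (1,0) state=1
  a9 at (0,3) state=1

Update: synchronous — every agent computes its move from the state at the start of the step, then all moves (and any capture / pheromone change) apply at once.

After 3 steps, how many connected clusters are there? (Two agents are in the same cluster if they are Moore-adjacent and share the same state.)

1

t=1: a0@(0,5):1 a1@(3,5):1 a2@(0,4):1 a3@(1,1):1 a4@(2,2):1 a5@(3,0):1 a6@(2,5):1 a7@(3,4):1 a8@(1,0):1 a9@(0,3):1
t=2: (unchanged — steady state)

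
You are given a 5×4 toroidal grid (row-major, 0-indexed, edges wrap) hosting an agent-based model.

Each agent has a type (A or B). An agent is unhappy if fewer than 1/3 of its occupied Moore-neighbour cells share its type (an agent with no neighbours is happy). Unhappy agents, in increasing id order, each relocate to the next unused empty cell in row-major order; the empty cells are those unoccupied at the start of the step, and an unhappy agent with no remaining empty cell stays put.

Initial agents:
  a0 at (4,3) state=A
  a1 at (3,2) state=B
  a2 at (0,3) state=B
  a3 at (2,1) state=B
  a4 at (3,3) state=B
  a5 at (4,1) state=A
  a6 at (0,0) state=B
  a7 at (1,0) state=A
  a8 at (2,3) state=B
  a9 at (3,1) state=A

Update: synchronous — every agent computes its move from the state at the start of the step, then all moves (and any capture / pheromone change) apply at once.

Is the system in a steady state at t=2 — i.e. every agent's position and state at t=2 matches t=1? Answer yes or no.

no

t=1: a0@(0,1):A a1@(3,2):B a2@(0,3):B a3@(2,1):B a4@(3,3):B a5@(4,1):A a6@(0,2):B a7@(1,1):A a8@(2,3):B a9@(3,1):A
t=2: a0@(0,1):A a1@(3,2):B a2@(0,3):B a3@(2,1):B a4@(3,3):B a5@(4,1):A a6@(0,0):B a7@(1,1):A a8@(2,3):B a9@(3,1):A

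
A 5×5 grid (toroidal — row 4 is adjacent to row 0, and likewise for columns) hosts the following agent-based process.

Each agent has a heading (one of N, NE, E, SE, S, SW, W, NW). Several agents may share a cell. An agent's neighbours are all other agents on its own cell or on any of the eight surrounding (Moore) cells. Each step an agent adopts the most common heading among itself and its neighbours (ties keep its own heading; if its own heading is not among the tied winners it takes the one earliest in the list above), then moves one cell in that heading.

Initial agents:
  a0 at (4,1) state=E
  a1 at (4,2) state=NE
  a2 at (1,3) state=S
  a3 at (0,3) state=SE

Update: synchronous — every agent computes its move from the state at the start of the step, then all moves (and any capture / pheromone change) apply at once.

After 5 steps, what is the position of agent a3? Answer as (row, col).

t=1: a0@(4,2):E a1@(3,3):NE a2@(2,3):S a3@(1,4):SE
t=2: a0@(4,3):E a1@(2,4):NE a2@(3,3):S a3@(2,0):SE
t=3: a0@(4,4):E a1@(1,0):NE a2@(4,3):S a3@(3,1):SE
t=4: a0@(4,0):E a1@(0,1):NE a2@(0,3):S a3@(4,2):SE
t=5: a0@(4,1):E a1@(4,2):NE a2@(1,3):S a3@(0,3):SE

(0, 3)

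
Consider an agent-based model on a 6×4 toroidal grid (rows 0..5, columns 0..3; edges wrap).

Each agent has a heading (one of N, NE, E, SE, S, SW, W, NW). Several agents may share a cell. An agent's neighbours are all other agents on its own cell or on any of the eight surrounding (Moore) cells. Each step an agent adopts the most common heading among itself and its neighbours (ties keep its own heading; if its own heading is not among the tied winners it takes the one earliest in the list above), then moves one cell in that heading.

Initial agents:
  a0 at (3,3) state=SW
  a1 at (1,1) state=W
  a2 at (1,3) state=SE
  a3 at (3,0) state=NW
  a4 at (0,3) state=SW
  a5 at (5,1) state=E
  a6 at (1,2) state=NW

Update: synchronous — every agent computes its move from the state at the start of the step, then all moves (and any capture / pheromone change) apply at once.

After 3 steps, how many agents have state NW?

t=1: a0@(4,2):SW a1@(1,0):W a2@(2,0):SE a3@(2,3):NW a4@(1,2):SW a5@(5,2):E a6@(0,1):NW
t=2: a0@(5,1):SW a1@(0,3):NW a2@(3,1):SE a3@(1,2):NW a4@(0,1):NW a5@(5,3):E a6@(5,0):NW
t=3: a0@(4,0):NW a1@(5,2):NW a2@(4,2):SE a3@(0,1):NW a4@(5,0):NW a5@(4,2):NW a6@(4,3):NW

6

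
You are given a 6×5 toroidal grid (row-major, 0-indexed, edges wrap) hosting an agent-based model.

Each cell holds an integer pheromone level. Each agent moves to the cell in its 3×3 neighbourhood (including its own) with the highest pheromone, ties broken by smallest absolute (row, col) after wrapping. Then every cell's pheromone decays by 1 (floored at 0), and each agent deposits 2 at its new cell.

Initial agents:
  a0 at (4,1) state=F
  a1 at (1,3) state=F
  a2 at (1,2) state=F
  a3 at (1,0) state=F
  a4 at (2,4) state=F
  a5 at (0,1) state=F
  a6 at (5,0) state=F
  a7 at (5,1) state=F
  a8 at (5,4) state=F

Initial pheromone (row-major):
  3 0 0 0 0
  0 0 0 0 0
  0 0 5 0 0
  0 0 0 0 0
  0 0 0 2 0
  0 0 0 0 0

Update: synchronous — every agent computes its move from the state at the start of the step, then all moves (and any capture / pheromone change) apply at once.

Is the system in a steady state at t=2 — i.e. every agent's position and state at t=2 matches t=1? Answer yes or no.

t=1: a0@(3,0) a1@(2,2) a2@(2,2) a3@(0,0) a4@(1,0) a5@(0,0) a6@(0,0) a7@(0,0) a8@(0,0) | pheromone: 12 0 0 0 0 / 2 0 0 0 0 / 0 0 8 0 0 / 2 0 0 0 0 / 0 0 0 1 0 / 0 0 0 0 0
t=2: a0@(3,0) a1@(2,2) a2@(2,2) a3@(0,0) a4@(0,0) a5@(0,0) a6@(0,0) a7@(0,0) a8@(0,0) | pheromone: 23 0 0 0 0 / 1 0 0 0 0 / 0 0 11 0 0 / 3 0 0 0 0 / 0 0 0 0 0 / 0 0 0 0 0

no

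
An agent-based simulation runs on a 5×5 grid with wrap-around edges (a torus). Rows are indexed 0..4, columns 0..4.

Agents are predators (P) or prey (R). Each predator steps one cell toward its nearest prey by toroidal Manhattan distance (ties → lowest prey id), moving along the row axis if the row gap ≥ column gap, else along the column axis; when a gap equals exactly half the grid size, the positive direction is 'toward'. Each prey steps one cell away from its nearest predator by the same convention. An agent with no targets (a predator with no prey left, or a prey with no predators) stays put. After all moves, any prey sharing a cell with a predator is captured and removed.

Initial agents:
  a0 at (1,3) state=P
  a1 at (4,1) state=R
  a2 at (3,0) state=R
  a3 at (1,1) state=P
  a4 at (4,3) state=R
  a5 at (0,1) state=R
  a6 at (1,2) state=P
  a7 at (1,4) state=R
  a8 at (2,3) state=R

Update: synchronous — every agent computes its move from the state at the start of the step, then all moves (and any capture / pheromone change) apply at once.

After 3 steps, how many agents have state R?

t=1: a0@(1,4):P a1@(3,1):R a2@(4,0):R a3@(0,1):P a4@(3,3):R a5@(4,1):R a6@(0,2):P a7@(1,0):R a8@(3,3):R
t=2: a0@(1,0):P a1@(2,1):R a2@(3,0):R a3@(4,1):P a4@(4,3):R a5@(3,1):R a6@(4,2):P a7@(1,1):R a8@(4,3):R
t=3: a0@(1,1):P a2@(4,0):R a3@(3,1):P a4@(4,4):R a5@(2,1):R a6@(4,3):P a7@(1,2):R a8@(4,4):R

5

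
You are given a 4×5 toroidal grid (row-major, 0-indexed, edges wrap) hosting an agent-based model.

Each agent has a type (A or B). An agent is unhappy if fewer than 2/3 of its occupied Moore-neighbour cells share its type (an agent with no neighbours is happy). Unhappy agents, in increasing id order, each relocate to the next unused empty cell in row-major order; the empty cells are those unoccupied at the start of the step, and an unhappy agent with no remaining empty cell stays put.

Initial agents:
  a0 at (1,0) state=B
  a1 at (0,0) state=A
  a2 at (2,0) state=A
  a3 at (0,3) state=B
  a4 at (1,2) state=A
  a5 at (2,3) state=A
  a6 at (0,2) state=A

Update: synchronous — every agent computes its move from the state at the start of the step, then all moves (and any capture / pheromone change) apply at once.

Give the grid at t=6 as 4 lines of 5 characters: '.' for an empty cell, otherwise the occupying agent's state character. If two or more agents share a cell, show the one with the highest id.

B.AA.
B.AA.
...A.
.....

t=1: a0@(0,1):B a1@(0,4):A a2@(1,1):A a3@(1,3):B a4@(1,2):A a5@(2,3):A a6@(1,4):A
t=2: a0@(0,0):B a1@(0,2):A a2@(0,3):A a3@(1,0):B a4@(2,0):A a5@(2,3):A a6@(1,4):A
t=3: a0@(0,1):B a1@(0,2):A a2@(0,3):A a3@(0,4):B a4@(1,1):A a5@(2,3):A a6@(1,2):A
t=4: a0@(0,0):B a1@(0,2):A a2@(0,3):A a3@(1,0):B a4@(1,1):A a5@(2,3):A a6@(1,2):A
t=5: a0@(0,1):B a1@(0,2):A a2@(0,3):A a3@(0,4):B a4@(1,3):A a5@(2,3):A a6@(1,2):A
t=6: a0@(0,0):B a1@(0,2):A a2@(0,3):A a3@(1,0):B a4@(1,3):A a5@(2,3):A a6@(1,2):A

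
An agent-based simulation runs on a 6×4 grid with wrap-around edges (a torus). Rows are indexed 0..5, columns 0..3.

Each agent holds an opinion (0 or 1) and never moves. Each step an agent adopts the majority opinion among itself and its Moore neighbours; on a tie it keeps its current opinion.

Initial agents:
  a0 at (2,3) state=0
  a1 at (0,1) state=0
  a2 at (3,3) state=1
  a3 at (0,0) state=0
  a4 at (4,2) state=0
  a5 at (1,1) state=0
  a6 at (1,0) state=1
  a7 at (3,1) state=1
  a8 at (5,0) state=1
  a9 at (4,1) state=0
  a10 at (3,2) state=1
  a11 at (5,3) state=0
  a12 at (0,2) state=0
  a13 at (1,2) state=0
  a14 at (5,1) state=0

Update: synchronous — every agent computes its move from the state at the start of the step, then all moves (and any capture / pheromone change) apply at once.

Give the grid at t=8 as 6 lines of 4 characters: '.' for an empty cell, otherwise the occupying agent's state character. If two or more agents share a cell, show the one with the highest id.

t=1: a0@(2,3):1 a1@(0,1):0 a2@(3,3):1 a3@(0,0):0 a4@(4,2):0 a5@(1,1):0 a6@(1,0):0 a7@(3,1):1 a8@(5,0):0 a9@(4,1):0 a10@(3,2):1 a11@(5,3):0 a12@(0,2):0 a13@(1,2):0 a14@(5,1):0
t=2: (unchanged — steady state)

000.
000.
...1
.111
.00.
00.0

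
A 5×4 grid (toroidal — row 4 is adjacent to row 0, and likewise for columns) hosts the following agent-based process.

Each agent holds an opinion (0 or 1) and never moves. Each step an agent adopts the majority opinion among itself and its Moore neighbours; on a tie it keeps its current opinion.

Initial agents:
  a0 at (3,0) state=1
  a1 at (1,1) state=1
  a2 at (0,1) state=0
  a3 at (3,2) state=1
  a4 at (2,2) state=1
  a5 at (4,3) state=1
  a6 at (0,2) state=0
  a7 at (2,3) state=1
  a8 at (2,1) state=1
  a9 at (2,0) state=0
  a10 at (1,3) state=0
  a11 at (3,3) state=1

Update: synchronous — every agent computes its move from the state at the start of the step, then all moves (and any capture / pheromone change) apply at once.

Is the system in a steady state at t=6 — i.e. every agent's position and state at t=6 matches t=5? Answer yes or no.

t=1: a0@(3,0):1 a1@(1,1):1 a2@(0,1):0 a3@(3,2):1 a4@(2,2):1 a5@(4,3):1 a6@(0,2):0 a7@(2,3):1 a8@(2,1):1 a9@(2,0):1 a10@(1,3):0 a11@(3,3):1
t=2: a0@(3,0):1 a1@(1,1):1 a2@(0,1):0 a3@(3,2):1 a4@(2,2):1 a5@(4,3):1 a6@(0,2):0 a7@(2,3):1 a8@(2,1):1 a9@(2,0):1 a10@(1,3):1 a11@(3,3):1
t=3: a0@(3,0):1 a1@(1,1):1 a2@(0,1):0 a3@(3,2):1 a4@(2,2):1 a5@(4,3):1 a6@(0,2):1 a7@(2,3):1 a8@(2,1):1 a9@(2,0):1 a10@(1,3):1 a11@(3,3):1
t=4: a0@(3,0):1 a1@(1,1):1 a2@(0,1):1 a3@(3,2):1 a4@(2,2):1 a5@(4,3):1 a6@(0,2):1 a7@(2,3):1 a8@(2,1):1 a9@(2,0):1 a10@(1,3):1 a11@(3,3):1
t=5: (unchanged — steady state)

yes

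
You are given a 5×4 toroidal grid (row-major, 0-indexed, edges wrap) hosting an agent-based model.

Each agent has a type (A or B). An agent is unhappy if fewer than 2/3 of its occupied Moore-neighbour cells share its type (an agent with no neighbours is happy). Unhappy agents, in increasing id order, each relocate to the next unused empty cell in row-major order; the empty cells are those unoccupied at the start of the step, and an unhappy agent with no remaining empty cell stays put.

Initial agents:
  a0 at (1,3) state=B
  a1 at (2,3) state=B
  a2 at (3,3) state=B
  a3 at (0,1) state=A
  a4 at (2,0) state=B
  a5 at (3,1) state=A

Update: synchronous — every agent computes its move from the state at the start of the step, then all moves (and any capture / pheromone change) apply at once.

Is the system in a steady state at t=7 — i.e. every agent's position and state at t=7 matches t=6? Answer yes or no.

no

t=1: a0@(1,3):B a1@(2,3):B a2@(3,3):B a3@(0,1):A a4@(2,0):B a5@(0,0):A
t=2: a0@(1,3):B a1@(2,3):B a2@(3,3):B a3@(0,1):A a4@(2,0):B a5@(0,2):A
t=3: a0@(1,3):B a1@(2,3):B a2@(3,3):B a3@(0,1):A a4@(2,0):B a5@(0,0):A
t=4: a0@(1,3):B a1@(2,3):B a2@(3,3):B a3@(0,1):A a4@(2,0):B a5@(0,2):A
t=5: a0@(1,3):B a1@(2,3):B a2@(3,3):B a3@(0,1):A a4@(2,0):B a5@(0,0):A
t=6: a0@(1,3):B a1@(2,3):B a2@(3,3):B a3@(0,1):A a4@(2,0):B a5@(0,2):A
t=7: a0@(1,3):B a1@(2,3):B a2@(3,3):B a3@(0,1):A a4@(2,0):B a5@(0,0):A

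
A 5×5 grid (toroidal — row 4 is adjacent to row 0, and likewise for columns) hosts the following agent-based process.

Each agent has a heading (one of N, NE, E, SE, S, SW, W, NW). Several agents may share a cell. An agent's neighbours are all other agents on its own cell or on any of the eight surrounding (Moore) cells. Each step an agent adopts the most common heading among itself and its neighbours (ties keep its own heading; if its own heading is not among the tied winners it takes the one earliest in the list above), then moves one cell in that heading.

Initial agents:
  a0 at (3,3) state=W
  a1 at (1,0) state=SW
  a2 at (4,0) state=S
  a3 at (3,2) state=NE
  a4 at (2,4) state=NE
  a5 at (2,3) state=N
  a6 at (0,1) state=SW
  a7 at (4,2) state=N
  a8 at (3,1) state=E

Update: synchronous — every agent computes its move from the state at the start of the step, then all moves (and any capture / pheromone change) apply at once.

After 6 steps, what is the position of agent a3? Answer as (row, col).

t=1: a0@(2,3):N a1@(2,4):SW a2@(0,0):S a3@(2,2):N a4@(1,0):NE a5@(1,4):NE a6@(1,0):SW a7@(3,2):N a8@(3,2):E
t=2: a0@(1,3):N a1@(3,3):SW a2@(4,1):NE a3@(1,2):N a4@(0,1):NE a5@(0,0):NE a6@(2,4):SW a7@(2,2):N a8@(2,2):N
t=3: a0@(0,3):N a1@(4,2):SW a2@(3,2):NE a3@(0,2):N a4@(4,2):NE a5@(4,1):NE a6@(3,3):SW a7@(1,2):N a8@(1,2):N
t=4: a0@(4,3):N a1@(3,3):NE a2@(2,3):NE a3@(4,2):N a4@(3,3):NE a5@(3,2):NE a6@(4,2):SW a7@(0,2):N a8@(0,2):N
t=5: a0@(3,3):N a1@(2,4):NE a2@(1,4):NE a3@(3,2):N a4@(2,4):NE a5@(2,3):NE a6@(3,2):N a7@(4,2):N a8@(4,2):N
t=6: a0@(2,3):N a1@(1,0):NE a2@(0,0):NE a3@(2,2):N a4@(1,0):NE a5@(1,4):NE a6@(2,2):N a7@(3,2):N a8@(3,2):N

(2, 2)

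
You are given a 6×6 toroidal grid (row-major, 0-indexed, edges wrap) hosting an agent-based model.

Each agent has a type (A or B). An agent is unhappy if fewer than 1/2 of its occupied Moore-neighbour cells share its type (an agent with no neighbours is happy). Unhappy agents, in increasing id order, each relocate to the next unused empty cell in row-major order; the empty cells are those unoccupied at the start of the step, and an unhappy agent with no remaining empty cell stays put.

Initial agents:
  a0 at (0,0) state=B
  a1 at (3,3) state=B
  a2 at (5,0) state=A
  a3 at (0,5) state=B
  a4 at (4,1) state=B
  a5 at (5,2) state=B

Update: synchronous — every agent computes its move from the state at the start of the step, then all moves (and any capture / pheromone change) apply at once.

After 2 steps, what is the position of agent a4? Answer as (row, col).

t=1: a0@(0,0):B a1@(3,3):B a2@(0,1):A a3@(0,5):B a4@(4,1):B a5@(5,2):B
t=2: a0@(0,0):B a1@(3,3):B a2@(0,2):A a3@(0,5):B a4@(4,1):B a5@(5,2):B

(4, 1)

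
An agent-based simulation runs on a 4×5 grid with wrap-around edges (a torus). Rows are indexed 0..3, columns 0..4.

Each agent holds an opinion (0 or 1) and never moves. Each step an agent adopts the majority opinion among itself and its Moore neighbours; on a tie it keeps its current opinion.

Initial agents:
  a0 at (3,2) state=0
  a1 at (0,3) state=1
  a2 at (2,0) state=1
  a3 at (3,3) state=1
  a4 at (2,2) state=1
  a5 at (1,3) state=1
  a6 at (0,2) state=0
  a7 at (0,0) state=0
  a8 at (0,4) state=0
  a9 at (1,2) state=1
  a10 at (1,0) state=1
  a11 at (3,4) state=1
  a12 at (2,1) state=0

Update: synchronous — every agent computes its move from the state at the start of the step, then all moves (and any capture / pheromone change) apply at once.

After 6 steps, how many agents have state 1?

13

t=1: a0@(3,2):0 a1@(0,3):1 a2@(2,0):1 a3@(3,3):1 a4@(2,2):1 a5@(1,3):1 a6@(0,2):1 a7@(0,0):0 a8@(0,4):1 a9@(1,2):1 a10@(1,0):0 a11@(3,4):1 a12@(2,1):1
t=2: a0@(3,2):1 a1@(0,3):1 a2@(2,0):1 a3@(3,3):1 a4@(2,2):1 a5@(1,3):1 a6@(0,2):1 a7@(0,0):0 a8@(0,4):1 a9@(1,2):1 a10@(1,0):1 a11@(3,4):1 a12@(2,1):1
t=3: a0@(3,2):1 a1@(0,3):1 a2@(2,0):1 a3@(3,3):1 a4@(2,2):1 a5@(1,3):1 a6@(0,2):1 a7@(0,0):1 a8@(0,4):1 a9@(1,2):1 a10@(1,0):1 a11@(3,4):1 a12@(2,1):1
t=4: (unchanged — steady state)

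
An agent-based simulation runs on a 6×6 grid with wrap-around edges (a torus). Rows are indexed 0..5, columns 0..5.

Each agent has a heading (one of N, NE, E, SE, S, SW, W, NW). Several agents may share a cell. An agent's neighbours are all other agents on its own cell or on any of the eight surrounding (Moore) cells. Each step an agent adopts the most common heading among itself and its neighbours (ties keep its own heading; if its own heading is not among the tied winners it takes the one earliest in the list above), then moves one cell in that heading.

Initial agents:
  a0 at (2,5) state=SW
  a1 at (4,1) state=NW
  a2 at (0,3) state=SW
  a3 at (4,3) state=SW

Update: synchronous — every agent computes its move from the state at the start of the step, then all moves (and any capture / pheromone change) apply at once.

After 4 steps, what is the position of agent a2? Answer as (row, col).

t=1: a0@(3,4):SW a1@(3,0):NW a2@(1,2):SW a3@(5,2):SW
t=2: a0@(4,3):SW a1@(2,5):NW a2@(2,1):SW a3@(0,1):SW
t=3: a0@(5,2):SW a1@(1,4):NW a2@(3,0):SW a3@(1,0):SW
t=4: a0@(0,1):SW a1@(0,3):NW a2@(4,5):SW a3@(2,5):SW

(4, 5)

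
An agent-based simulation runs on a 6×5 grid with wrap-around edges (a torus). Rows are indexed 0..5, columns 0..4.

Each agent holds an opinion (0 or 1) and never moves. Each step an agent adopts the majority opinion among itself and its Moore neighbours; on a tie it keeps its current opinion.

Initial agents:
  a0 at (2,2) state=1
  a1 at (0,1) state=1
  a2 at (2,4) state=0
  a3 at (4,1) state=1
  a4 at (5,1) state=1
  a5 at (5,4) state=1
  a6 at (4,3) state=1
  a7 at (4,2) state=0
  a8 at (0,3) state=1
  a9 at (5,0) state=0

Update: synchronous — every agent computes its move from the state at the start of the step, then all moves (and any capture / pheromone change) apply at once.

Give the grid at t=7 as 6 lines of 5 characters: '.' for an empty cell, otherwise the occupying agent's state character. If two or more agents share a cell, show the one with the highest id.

.1.1.
.....
..1.0
.....
.111.
11..1

t=1: a0@(2,2):1 a1@(0,1):1 a2@(2,4):0 a3@(4,1):1 a4@(5,1):1 a5@(5,4):1 a6@(4,3):1 a7@(4,2):1 a8@(0,3):1 a9@(5,0):1
t=2: (unchanged — steady state)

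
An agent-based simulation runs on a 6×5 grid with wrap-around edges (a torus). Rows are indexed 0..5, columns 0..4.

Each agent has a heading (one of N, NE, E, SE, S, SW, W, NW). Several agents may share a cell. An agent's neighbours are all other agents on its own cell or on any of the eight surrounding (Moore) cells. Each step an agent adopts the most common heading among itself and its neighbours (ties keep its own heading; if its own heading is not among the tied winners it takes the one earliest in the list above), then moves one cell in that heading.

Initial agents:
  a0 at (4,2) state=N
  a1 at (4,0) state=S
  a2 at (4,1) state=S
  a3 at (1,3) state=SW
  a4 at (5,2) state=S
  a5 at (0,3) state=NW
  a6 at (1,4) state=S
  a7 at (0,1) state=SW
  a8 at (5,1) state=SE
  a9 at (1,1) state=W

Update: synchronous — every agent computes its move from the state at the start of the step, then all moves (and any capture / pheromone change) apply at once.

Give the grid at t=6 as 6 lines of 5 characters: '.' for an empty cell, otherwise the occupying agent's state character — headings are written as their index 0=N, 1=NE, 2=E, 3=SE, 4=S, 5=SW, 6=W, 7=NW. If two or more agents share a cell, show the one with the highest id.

t=1: a0@(5,2):S a1@(5,0):S a2@(5,1):S a3@(2,2):SW a4@(0,2):S a5@(1,3):S a6@(2,4):S a7@(1,0):SW a8@(0,1):S a9@(1,0):W
t=2: a0@(0,2):S a1@(0,0):S a2@(0,1):S a3@(3,1):SW a4@(1,2):S a5@(2,3):S a6@(3,4):S a7@(2,0):S a8@(1,1):S a9@(2,0):S
t=3: a0@(1,2):S a1@(1,0):S a2@(1,1):S a3@(4,1):S a4@(2,2):S a5@(3,3):S a6@(4,4):S a7@(3,0):S a8@(2,1):S a9@(3,0):S
t=4: a0@(2,2):S a1@(2,0):S a2@(2,1):S a3@(5,1):S a4@(3,2):S a5@(4,3):S a6@(5,4):S a7@(4,0):S a8@(3,1):S a9@(4,0):S
t=5: a0@(3,2):S a1@(3,0):S a2@(3,1):S a3@(0,1):S a4@(4,2):S a5@(5,3):S a6@(0,4):S a7@(5,0):S a8@(4,1):S a9@(5,0):S
t=6: a0@(4,2):S a1@(4,0):S a2@(4,1):S a3@(1,1):S a4@(5,2):S a5@(0,3):S a6@(1,4):S a7@(0,0):S a8@(5,1):S a9@(0,0):S

4..4.
.4..4
.....
.....
444..
.44..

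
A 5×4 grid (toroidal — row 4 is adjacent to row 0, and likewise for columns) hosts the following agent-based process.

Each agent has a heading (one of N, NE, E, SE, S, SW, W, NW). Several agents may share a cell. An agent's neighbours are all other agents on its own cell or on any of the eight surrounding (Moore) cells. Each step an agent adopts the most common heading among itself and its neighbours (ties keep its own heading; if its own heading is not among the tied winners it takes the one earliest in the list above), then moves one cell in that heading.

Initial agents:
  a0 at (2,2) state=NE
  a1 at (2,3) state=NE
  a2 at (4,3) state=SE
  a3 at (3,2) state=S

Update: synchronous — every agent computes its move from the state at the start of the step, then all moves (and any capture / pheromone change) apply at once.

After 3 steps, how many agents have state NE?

4

t=1: a0@(1,3):NE a1@(1,0):NE a2@(0,0):SE a3@(2,3):NE
t=2: a0@(0,0):NE a1@(0,1):NE a2@(4,1):NE a3@(1,0):NE
t=3: a0@(4,1):NE a1@(4,2):NE a2@(3,2):NE a3@(0,1):NE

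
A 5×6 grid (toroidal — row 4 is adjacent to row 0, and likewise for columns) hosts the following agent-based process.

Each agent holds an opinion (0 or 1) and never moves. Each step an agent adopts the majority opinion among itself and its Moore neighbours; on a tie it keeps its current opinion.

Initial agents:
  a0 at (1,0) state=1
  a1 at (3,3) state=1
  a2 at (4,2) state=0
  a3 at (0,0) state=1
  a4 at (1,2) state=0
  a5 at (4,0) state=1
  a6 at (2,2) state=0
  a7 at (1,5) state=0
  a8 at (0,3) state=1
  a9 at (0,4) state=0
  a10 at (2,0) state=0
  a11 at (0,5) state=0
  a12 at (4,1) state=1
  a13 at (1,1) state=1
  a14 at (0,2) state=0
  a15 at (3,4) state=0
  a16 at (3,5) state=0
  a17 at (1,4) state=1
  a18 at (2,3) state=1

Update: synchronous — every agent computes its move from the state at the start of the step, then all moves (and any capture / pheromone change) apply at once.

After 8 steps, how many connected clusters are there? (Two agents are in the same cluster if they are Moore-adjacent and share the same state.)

2

t=1: a0@(1,0):1 a1@(3,3):0 a2@(4,2):1 a3@(0,0):1 a4@(1,2):0 a5@(4,0):1 a6@(2,2):1 a7@(1,5):0 a8@(0,3):0 a9@(0,4):0 a10@(2,0):0 a11@(0,5):1 a12@(4,1):1 a13@(1,1):0 a14@(0,2):0 a15@(3,4):0 a16@(3,5):0 a17@(1,4):1 a18@(2,3):1
t=2: a0@(1,0):1 a1@(3,3):1 a2@(4,2):0 a3@(0,0):1 a4@(1,2):0 a5@(4,0):1 a6@(2,2):0 a7@(1,5):1 a8@(0,3):0 a9@(0,4):0 a10@(2,0):0 a11@(0,5):1 a12@(4,1):1 a13@(1,1):0 a14@(0,2):0 a15@(3,4):0 a16@(3,5):0 a17@(1,4):1 a18@(2,3):1
t=3: a0@(1,0):1 a1@(3,3):0 a2@(4,2):0 a3@(0,0):1 a4@(1,2):0 a5@(4,0):1 a6@(2,2):0 a7@(1,5):1 a8@(0,3):0 a9@(0,4):1 a10@(2,0):0 a11@(0,5):1 a12@(4,1):1 a13@(1,1):0 a14@(0,2):0 a15@(3,4):0 a16@(3,5):0 a17@(1,4):1 a18@(2,3):1
t=4: a0@(1,0):1 a1@(3,3):0 a2@(4,2):0 a3@(0,0):1 a4@(1,2):0 a5@(4,0):1 a6@(2,2):0 a7@(1,5):1 a8@(0,3):0 a9@(0,4):1 a10@(2,0):0 a11@(0,5):1 a12@(4,1):1 a13@(1,1):0 a14@(0,2):0 a15@(3,4):0 a16@(3,5):0 a17@(1,4):1 a18@(2,3):0
t=5: (unchanged — steady state)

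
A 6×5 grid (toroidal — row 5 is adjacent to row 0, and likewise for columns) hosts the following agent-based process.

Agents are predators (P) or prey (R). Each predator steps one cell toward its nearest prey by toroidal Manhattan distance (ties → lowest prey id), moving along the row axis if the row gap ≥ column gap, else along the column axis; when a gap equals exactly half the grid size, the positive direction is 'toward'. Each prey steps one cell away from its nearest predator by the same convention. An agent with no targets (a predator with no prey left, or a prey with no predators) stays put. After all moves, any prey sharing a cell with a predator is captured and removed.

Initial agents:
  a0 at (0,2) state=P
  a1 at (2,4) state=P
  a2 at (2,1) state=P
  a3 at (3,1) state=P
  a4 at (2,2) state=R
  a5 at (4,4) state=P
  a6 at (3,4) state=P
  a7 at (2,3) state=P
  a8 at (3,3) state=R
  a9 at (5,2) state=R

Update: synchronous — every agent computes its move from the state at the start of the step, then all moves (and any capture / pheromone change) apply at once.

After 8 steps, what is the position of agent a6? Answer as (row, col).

(3, 2)

t=1: a0@(5,2):P a1@(2,3):P a2@(2,2):P a3@(2,1):P a5@(3,4):P a6@(3,3):P a7@(2,2):P a8@(3,2):R a9@(4,2):R
t=2: a0@(4,2):P a1@(3,3):P a2@(3,2):P a3@(3,1):P a5@(3,3):P a6@(3,2):P a7@(3,2):P
t=3: (unchanged — steady state)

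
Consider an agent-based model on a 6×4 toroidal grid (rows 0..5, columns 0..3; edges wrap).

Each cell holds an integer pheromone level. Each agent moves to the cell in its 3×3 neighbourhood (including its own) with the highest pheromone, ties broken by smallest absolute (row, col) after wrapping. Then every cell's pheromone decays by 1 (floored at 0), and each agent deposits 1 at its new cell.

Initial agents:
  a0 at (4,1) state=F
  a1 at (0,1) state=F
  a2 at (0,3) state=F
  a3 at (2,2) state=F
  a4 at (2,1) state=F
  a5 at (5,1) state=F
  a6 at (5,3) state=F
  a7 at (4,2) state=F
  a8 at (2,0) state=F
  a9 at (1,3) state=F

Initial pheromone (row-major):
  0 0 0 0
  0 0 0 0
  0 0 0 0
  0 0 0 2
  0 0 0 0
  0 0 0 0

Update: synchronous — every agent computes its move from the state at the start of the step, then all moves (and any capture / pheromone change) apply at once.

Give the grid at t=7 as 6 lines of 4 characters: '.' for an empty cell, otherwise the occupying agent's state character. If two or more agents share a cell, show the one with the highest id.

t=1: a0@(3,0) a1@(0,0) a2@(0,0) a3@(3,3) a4@(1,0) a5@(0,0) a6@(0,0) a7@(3,3) a8@(3,3) a9@(0,0) | pheromone: 5 0 0 0 / 1 0 0 0 / 0 0 0 0 / 1 0 0 4 / 0 0 0 0 / 0 0 0 0
t=2: a0@(3,3) a1@(0,0) a2@(0,0) a3@(3,3) a4@(0,0) a5@(0,0) a6@(0,0) a7@(3,3) a8@(3,3) a9@(0,0) | pheromone: 10 0 0 0 / 0 0 0 0 / 0 0 0 0 / 0 0 0 7 / 0 0 0 0 / 0 0 0 0
t=3: a0@(3,3) a1@(0,0) a2@(0,0) a3@(3,3) a4@(0,0) a5@(0,0) a6@(0,0) a7@(3,3) a8@(3,3) a9@(0,0) | pheromone: 15 0 0 0 / 0 0 0 0 / 0 0 0 0 / 0 0 0 10 / 0 0 0 0 / 0 0 0 0
t=4: a0@(3,3) a1@(0,0) a2@(0,0) a3@(3,3) a4@(0,0) a5@(0,0) a6@(0,0) a7@(3,3) a8@(3,3) a9@(0,0) | pheromone: 20 0 0 0 / 0 0 0 0 / 0 0 0 0 / 0 0 0 13 / 0 0 0 0 / 0 0 0 0
t=5: a0@(3,3) a1@(0,0) a2@(0,0) a3@(3,3) a4@(0,0) a5@(0,0) a6@(0,0) a7@(3,3) a8@(3,3) a9@(0,0) | pheromone: 25 0 0 0 / 0 0 0 0 / 0 0 0 0 / 0 0 0 16 / 0 0 0 0 / 0 0 0 0
t=6: a0@(3,3) a1@(0,0) a2@(0,0) a3@(3,3) a4@(0,0) a5@(0,0) a6@(0,0) a7@(3,3) a8@(3,3) a9@(0,0) | pheromone: 30 0 0 0 / 0 0 0 0 / 0 0 0 0 / 0 0 0 19 / 0 0 0 0 / 0 0 0 0
t=7: a0@(3,3) a1@(0,0) a2@(0,0) a3@(3,3) a4@(0,0) a5@(0,0) a6@(0,0) a7@(3,3) a8@(3,3) a9@(0,0) | pheromone: 35 0 0 0 / 0 0 0 0 / 0 0 0 0 / 0 0 0 22 / 0 0 0 0 / 0 0 0 0

F...
....
....
...F
....
....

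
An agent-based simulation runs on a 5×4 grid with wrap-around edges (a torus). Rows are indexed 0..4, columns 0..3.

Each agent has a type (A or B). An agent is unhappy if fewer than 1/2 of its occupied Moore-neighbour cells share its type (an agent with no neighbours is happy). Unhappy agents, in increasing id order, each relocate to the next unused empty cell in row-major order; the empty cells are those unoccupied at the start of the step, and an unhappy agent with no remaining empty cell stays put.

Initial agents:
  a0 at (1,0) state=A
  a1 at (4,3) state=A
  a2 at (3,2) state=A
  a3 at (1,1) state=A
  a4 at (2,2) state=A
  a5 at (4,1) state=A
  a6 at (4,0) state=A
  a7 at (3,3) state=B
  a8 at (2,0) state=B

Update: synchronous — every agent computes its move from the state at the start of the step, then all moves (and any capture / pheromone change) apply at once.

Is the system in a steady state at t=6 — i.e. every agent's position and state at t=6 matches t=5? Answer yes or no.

no

t=1: a0@(1,0):A a1@(4,3):A a2@(3,2):A a3@(1,1):A a4@(2,2):A a5@(4,1):A a6@(4,0):A a7@(0,0):B a8@(0,1):B
t=2: a0@(0,2):A a1@(4,3):A a2@(3,2):A a3@(1,1):A a4@(2,2):A a5@(4,1):A a6@(4,0):A a7@(0,3):B a8@(1,2):B
t=3: a0@(0,2):A a1@(4,3):A a2@(3,2):A a3@(1,1):A a4@(2,2):A a5@(4,1):A a6@(4,0):A a7@(0,0):B a8@(0,1):B
t=4: a0@(0,2):A a1@(4,3):A a2@(3,2):A a3@(1,1):A a4@(2,2):A a5@(4,1):A a6@(4,0):A a7@(0,3):B a8@(1,0):B
t=5: a0@(0,2):A a1@(4,3):A a2@(3,2):A a3@(1,1):A a4@(2,2):A a5@(4,1):A a6@(4,0):A a7@(0,0):B a8@(1,0):B
t=6: a0@(0,2):A a1@(4,3):A a2@(3,2):A a3@(1,1):A a4@(2,2):A a5@(4,1):A a6@(4,0):A a7@(0,1):B a8@(1,0):B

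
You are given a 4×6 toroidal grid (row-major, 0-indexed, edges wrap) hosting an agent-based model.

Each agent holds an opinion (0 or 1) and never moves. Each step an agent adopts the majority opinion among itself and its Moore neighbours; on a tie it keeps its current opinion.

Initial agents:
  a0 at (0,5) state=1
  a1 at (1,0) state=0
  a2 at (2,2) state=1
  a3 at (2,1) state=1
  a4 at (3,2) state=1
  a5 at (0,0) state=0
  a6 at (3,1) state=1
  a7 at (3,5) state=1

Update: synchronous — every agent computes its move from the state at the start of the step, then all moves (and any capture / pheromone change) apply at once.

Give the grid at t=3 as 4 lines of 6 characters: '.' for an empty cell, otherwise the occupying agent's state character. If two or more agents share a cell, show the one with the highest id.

1....1
1.....
.11...
.11..1

t=1: a0@(0,5):1 a1@(1,0):0 a2@(2,2):1 a3@(2,1):1 a4@(3,2):1 a5@(0,0):1 a6@(3,1):1 a7@(3,5):1
t=2: a0@(0,5):1 a1@(1,0):1 a2@(2,2):1 a3@(2,1):1 a4@(3,2):1 a5@(0,0):1 a6@(3,1):1 a7@(3,5):1
t=3: (unchanged — steady state)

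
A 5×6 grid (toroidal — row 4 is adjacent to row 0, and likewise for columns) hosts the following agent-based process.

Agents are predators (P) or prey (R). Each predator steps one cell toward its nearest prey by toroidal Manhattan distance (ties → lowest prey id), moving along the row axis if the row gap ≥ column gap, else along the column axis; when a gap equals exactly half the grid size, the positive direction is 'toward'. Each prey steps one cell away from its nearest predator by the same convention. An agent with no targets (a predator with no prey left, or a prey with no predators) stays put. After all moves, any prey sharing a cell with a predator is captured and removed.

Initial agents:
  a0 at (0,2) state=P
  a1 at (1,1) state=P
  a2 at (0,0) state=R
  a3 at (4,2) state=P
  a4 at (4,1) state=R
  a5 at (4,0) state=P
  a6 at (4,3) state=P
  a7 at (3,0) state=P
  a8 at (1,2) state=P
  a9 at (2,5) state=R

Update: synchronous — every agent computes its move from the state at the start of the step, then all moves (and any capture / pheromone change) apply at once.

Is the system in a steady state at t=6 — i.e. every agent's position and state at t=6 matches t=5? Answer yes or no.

t=1: a0@(0,1):P a1@(0,1):P a2@(1,0):R a3@(4,1):P a5@(0,0):P a6@(4,2):P a7@(4,0):P a8@(1,1):P a9@(1,5):R
t=2: a0@(1,1):P a1@(1,1):P a2@(2,0):R a3@(0,1):P a5@(1,0):P a6@(0,2):P a7@(0,0):P a8@(1,0):P a9@(2,5):R
t=3: a0@(2,1):P a1@(2,1):P a2@(3,0):R a3@(1,1):P a5@(2,0):P a6@(1,2):P a7@(1,0):P a8@(2,0):P a9@(3,5):R
t=4: a0@(3,1):P a1@(3,1):P a2@(4,0):R a3@(2,1):P a5@(3,0):P a6@(2,2):P a7@(2,0):P a8@(3,0):P a9@(4,5):R
t=5: a0@(4,1):P a1@(4,1):P a2@(0,0):R a3@(3,1):P a5@(4,0):P a6@(3,2):P a7@(3,0):P a8@(4,0):P a9@(0,5):R
t=6: a0@(0,1):P a1@(0,1):P a2@(1,0):R a3@(4,1):P a5@(0,0):P a6@(4,2):P a7@(4,0):P a8@(0,0):P a9@(1,5):R

no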